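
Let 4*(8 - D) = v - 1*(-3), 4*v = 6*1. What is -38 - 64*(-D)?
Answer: 402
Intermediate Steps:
v = 3/2 (v = (6*1)/4 = (1/4)*6 = 3/2 ≈ 1.5000)
D = 55/8 (D = 8 - (3/2 - 1*(-3))/4 = 8 - (3/2 + 3)/4 = 8 - 1/4*9/2 = 8 - 9/8 = 55/8 ≈ 6.8750)
-38 - 64*(-D) = -38 - 64*(-1*55/8) = -38 - (-440) = -38 - 64*(-55/8) = -38 + 440 = 402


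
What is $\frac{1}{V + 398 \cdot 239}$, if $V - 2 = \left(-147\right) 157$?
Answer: $\frac{1}{72045} \approx 1.388 \cdot 10^{-5}$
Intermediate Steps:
$V = -23077$ ($V = 2 - 23079 = -23077$)
$\frac{1}{V + 398 \cdot 239} = \frac{1}{-23077 + 398 \cdot 239} = \frac{1}{-23077 + 95122} = \frac{1}{72045}$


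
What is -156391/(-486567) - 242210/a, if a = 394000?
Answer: -5623333907/19170739800 ≈ -0.29333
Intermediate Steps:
-156391/(-486567) - 242210/a = -156391/(-486567) - 242210/394000 = -156391*(-1/486567) - 242210*1/394000 = 156391/486567 - 24221/39400 = -5623333907/19170739800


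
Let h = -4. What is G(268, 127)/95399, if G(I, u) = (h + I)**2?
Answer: 69696/95399 ≈ 0.73057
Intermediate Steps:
G(I, u) = (-4 + I)**2
G(268, 127)/95399 = (-4 + 268)**2/95399 = 264**2*(1/95399) = 69696*(1/95399) = 69696/95399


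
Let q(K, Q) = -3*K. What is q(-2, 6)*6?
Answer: 36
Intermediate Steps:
q(-2, 6)*6 = -3*(-2)*6 = 6*6 = 36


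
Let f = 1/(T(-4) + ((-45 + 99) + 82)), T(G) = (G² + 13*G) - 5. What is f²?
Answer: 1/9025 ≈ 0.00011080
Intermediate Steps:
T(G) = -5 + G² + 13*G
f = 1/95 (f = 1/((-5 + (-4)² + 13*(-4)) + ((-45 + 99) + 82)) = 1/((-5 + 16 - 52) + (54 + 82)) = 1/(-41 + 136) = 1/95 ≈ 0.010526)
f² = (1/95)² = 1/9025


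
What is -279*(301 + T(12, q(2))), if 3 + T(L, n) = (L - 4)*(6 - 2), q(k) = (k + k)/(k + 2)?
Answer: -92070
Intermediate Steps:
q(k) = 2*k/(2 + k) (q(k) = (2*k)/(2 + k) = 2*k/(2 + k))
T(L, n) = -19 + 4*L (T(L, n) = -3 + (L - 4)*(6 - 2) = -3 + (-4 + L)*4 = -3 + (-16 + 4*L) = -19 + 4*L)
-279*(301 + T(12, q(2))) = -279*(301 + (-19 + 4*12)) = -279*(301 + (-19 + 48)) = -279*(301 + 29) = -279*330 = -92070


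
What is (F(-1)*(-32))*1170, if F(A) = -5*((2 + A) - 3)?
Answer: -374400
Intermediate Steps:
F(A) = 5 - 5*A (F(A) = -5*(-1 + A) = 5 - 5*A)
(F(-1)*(-32))*1170 = ((5 - 5*(-1))*(-32))*1170 = ((5 + 5)*(-32))*1170 = (10*(-32))*1170 = -320*1170 = -374400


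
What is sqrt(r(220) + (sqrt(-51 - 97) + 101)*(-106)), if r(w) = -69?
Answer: sqrt(-10775 - 212*I*sqrt(37)) ≈ 6.2005 - 103.99*I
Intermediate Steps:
sqrt(r(220) + (sqrt(-51 - 97) + 101)*(-106)) = sqrt(-69 + (sqrt(-51 - 97) + 101)*(-106)) = sqrt(-69 + (sqrt(-148) + 101)*(-106)) = sqrt(-69 + (2*I*sqrt(37) + 101)*(-106)) = sqrt(-69 + (101 + 2*I*sqrt(37))*(-106)) = sqrt(-69 + (-10706 - 212*I*sqrt(37))) = sqrt(-10775 - 212*I*sqrt(37))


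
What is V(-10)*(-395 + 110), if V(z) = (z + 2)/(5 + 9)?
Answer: 1140/7 ≈ 162.86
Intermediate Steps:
V(z) = 1/7 + z/14 (V(z) = (2 + z)/14 = (2 + z)*(1/14) = 1/7 + z/14)
V(-10)*(-395 + 110) = (1/7 + (1/14)*(-10))*(-395 + 110) = (1/7 - 5/7)*(-285) = -4/7*(-285) = 1140/7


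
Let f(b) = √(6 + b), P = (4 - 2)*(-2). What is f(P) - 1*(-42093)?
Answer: 42093 + √2 ≈ 42094.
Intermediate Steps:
P = -4 (P = 2*(-2) = -4)
f(P) - 1*(-42093) = √(6 - 4) - 1*(-42093) = √2 + 42093 = 42093 + √2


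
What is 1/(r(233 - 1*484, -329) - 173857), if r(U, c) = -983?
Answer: -1/174840 ≈ -5.7195e-6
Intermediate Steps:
1/(r(233 - 1*484, -329) - 173857) = 1/(-983 - 173857) = 1/(-174840) = -1/174840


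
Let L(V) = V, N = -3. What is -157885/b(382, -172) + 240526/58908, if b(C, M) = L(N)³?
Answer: 1551197297/265086 ≈ 5851.7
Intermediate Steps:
b(C, M) = -27 (b(C, M) = (-3)³ = -27)
-157885/b(382, -172) + 240526/58908 = -157885/(-27) + 240526/58908 = -157885*(-1/27) + 240526*(1/58908) = 157885/27 + 120263/29454 = 1551197297/265086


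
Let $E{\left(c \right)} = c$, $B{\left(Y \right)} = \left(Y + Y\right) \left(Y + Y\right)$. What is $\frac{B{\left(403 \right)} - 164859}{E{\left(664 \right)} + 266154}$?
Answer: $\frac{484777}{266818} \approx 1.8169$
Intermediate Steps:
$B{\left(Y \right)} = 4 Y^{2}$ ($B{\left(Y \right)} = 2 Y 2 Y = 4 Y^{2}$)
$\frac{B{\left(403 \right)} - 164859}{E{\left(664 \right)} + 266154} = \frac{4 \cdot 403^{2} - 164859}{664 + 266154} = \frac{4 \cdot 162409 - 164859}{266818} = \left(649636 - 164859\right) \frac{1}{266818} = 484777 \cdot \frac{1}{266818} = \frac{484777}{266818}$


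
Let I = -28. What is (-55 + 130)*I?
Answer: -2100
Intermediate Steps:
(-55 + 130)*I = (-55 + 130)*(-28) = 75*(-28) = -2100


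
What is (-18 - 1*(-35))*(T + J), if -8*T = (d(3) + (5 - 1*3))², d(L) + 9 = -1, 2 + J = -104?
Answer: -1938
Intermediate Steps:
J = -106 (J = -2 - 104 = -106)
d(L) = -10 (d(L) = -9 - 1 = -10)
T = -8 (T = -(-10 + (5 - 1*3))²/8 = -(-10 + (5 - 3))²/8 = -(-10 + 2)²/8 = -⅛*(-8)² = -⅛*64 = -8)
(-18 - 1*(-35))*(T + J) = (-18 - 1*(-35))*(-8 - 106) = (-18 + 35)*(-114) = 17*(-114) = -1938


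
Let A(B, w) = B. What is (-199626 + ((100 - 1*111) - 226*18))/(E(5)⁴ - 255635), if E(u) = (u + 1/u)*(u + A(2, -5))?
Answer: -127315625/937427501 ≈ -0.13581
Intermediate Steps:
E(u) = (2 + u)*(u + 1/u) (E(u) = (u + 1/u)*(u + 2) = (u + 1/u)*(2 + u) = (2 + u)*(u + 1/u))
(-199626 + ((100 - 1*111) - 226*18))/(E(5)⁴ - 255635) = (-199626 + ((100 - 1*111) - 226*18))/((1 + 5² + 2*5 + 2/5)⁴ - 255635) = (-199626 + ((100 - 111) - 4068))/((1 + 25 + 10 + 2*(⅕))⁴ - 255635) = (-199626 + (-11 - 4068))/((1 + 25 + 10 + ⅖)⁴ - 255635) = (-199626 - 4079)/((182/5)⁴ - 255635) = -203705/(1097199376/625 - 255635) = -203705/937427501/625 = -203705*625/937427501 = -127315625/937427501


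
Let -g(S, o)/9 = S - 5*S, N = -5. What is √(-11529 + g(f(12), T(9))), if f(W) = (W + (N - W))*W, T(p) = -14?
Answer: 117*I ≈ 117.0*I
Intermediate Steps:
f(W) = -5*W (f(W) = (W + (-5 - W))*W = -5*W)
g(S, o) = 36*S (g(S, o) = -9*(S - 5*S) = -(-36)*S = 36*S)
√(-11529 + g(f(12), T(9))) = √(-11529 + 36*(-5*12)) = √(-11529 + 36*(-60)) = √(-11529 - 2160) = √(-13689) = 117*I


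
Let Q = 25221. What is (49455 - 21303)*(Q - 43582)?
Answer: -516898872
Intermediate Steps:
(49455 - 21303)*(Q - 43582) = (49455 - 21303)*(25221 - 43582) = 28152*(-18361) = -516898872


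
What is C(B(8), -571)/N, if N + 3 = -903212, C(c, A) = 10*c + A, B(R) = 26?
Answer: 311/903215 ≈ 0.00034433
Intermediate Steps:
C(c, A) = A + 10*c
N = -903215 (N = -3 - 903212 = -903215)
C(B(8), -571)/N = (-571 + 10*26)/(-903215) = (-571 + 260)*(-1/903215) = -311*(-1/903215) = 311/903215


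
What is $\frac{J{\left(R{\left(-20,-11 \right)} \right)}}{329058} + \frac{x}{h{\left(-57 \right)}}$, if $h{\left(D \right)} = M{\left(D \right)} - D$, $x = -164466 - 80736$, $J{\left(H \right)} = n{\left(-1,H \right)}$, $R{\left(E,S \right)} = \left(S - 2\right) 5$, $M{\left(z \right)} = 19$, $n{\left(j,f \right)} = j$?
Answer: $- \frac{10085709974}{3126051} \approx -3226.3$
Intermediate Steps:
$R{\left(E,S \right)} = -10 + 5 S$ ($R{\left(E,S \right)} = \left(-2 + S\right) 5 = -10 + 5 S$)
$J{\left(H \right)} = -1$
$x = -245202$ ($x = -164466 - 80736 = -245202$)
$h{\left(D \right)} = 19 - D$
$\frac{J{\left(R{\left(-20,-11 \right)} \right)}}{329058} + \frac{x}{h{\left(-57 \right)}} = - \frac{1}{329058} - \frac{245202}{19 - -57} = \left(-1\right) \frac{1}{329058} - \frac{245202}{19 + 57} = - \frac{1}{329058} - \frac{245202}{76} = - \frac{1}{329058} - \frac{122601}{38} = - \frac{10085709974}{3126051}$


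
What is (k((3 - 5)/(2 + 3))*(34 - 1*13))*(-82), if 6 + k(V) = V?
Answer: 55104/5 ≈ 11021.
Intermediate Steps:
k(V) = -6 + V
(k((3 - 5)/(2 + 3))*(34 - 1*13))*(-82) = ((-6 + (3 - 5)/(2 + 3))*(34 - 1*13))*(-82) = ((-6 - 2/5)*(34 - 13))*(-82) = ((-6 - 2*⅕)*21)*(-82) = ((-6 - ⅖)*21)*(-82) = -32/5*21*(-82) = -672/5*(-82) = 55104/5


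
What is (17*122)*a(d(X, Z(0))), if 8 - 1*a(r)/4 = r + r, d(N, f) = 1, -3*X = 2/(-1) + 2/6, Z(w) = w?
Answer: 49776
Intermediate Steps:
X = 5/9 (X = -(2/(-1) + 2/6)/3 = -(2*(-1) + 2*(1/6))/3 = -(-2 + 1/3)/3 = -1/3*(-5/3) = 5/9 ≈ 0.55556)
a(r) = 32 - 8*r (a(r) = 32 - 4*(r + r) = 32 - 8*r)
(17*122)*a(d(X, Z(0))) = (17*122)*(32 - 8*1) = 2074*(32 - 8) = 2074*24 = 49776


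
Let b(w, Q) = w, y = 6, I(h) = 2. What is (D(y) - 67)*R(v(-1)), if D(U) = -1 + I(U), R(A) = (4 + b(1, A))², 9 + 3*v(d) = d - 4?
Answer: -1650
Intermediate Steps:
v(d) = -13/3 + d/3 (v(d) = -3 + (d - 4)/3 = -3 + (-4 + d)/3 = -3 + (-4/3 + d/3) = -13/3 + d/3)
R(A) = 25 (R(A) = (4 + 1)² = 5² = 25)
D(U) = 1 (D(U) = -1 + 2 = 1)
(D(y) - 67)*R(v(-1)) = (1 - 67)*25 = -66*25 = -1650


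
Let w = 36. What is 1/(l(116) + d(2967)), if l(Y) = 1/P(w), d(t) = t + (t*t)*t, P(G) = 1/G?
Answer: 1/26118768066 ≈ 3.8287e-11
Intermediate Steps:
d(t) = t + t³ (d(t) = t + t²*t = t + t³)
l(Y) = 36 (l(Y) = 1/(1/36) = 36)
1/(l(116) + d(2967)) = 1/(36 + (2967 + 2967³)) = 1/(36 + (2967 + 26118765063)) = 1/(36 + 26118768030) = 1/26118768066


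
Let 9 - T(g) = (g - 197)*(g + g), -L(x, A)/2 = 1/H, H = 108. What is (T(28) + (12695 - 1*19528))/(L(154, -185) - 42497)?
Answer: -142560/2294839 ≈ -0.062122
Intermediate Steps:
L(x, A) = -1/54 (L(x, A) = -2/108 = -2*1/108 = -1/54)
T(g) = 9 - 2*g*(-197 + g) (T(g) = 9 - (g - 197)*(g + g) = 9 - (-197 + g)*2*g = 9 - 2*g*(-197 + g))
(T(28) + (12695 - 1*19528))/(L(154, -185) - 42497) = ((9 - 2*28² + 394*28) + (12695 - 1*19528))/(-1/54 - 42497) = ((9 - 2*784 + 11032) + (12695 - 19528))/(-2294839/54) = ((9 - 1568 + 11032) - 6833)*(-54/2294839) = (9473 - 6833)*(-54/2294839) = 2640*(-54/2294839) = -142560/2294839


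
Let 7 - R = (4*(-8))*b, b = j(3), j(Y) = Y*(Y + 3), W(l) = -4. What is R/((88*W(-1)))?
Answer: -53/32 ≈ -1.6563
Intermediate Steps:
j(Y) = Y*(3 + Y)
b = 18 (b = 3*(3 + 3) = 3*6 = 18)
R = 583 (R = 7 - 4*(-8)*18 = 7 - (-32)*18 = 7 - 1*(-576) = 7 + 576 = 583)
R/((88*W(-1))) = 583/(88*(-4)) = 583/(-352) = -1/352*583 = -53/32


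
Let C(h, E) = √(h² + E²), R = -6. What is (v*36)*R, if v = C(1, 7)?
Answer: -1080*√2 ≈ -1527.4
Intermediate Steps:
C(h, E) = √(E² + h²)
v = 5*√2 (v = √(7² + 1²) = √(49 + 1) = √50 = 5*√2 ≈ 7.0711)
(v*36)*R = ((5*√2)*36)*(-6) = (180*√2)*(-6) = -1080*√2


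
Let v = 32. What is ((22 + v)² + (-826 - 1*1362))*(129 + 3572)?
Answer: 2694328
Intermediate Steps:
((22 + v)² + (-826 - 1*1362))*(129 + 3572) = ((22 + 32)² + (-826 - 1*1362))*(129 + 3572) = (54² + (-826 - 1362))*3701 = (2916 - 2188)*3701 = 728*3701 = 2694328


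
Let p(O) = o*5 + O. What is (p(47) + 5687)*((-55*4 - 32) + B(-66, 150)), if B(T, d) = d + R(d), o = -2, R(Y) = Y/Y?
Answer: -578124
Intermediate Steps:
R(Y) = 1
p(O) = -10 + O (p(O) = -2*5 + O = -10 + O)
B(T, d) = 1 + d (B(T, d) = d + 1 = 1 + d)
(p(47) + 5687)*((-55*4 - 32) + B(-66, 150)) = ((-10 + 47) + 5687)*((-55*4 - 32) + (1 + 150)) = (37 + 5687)*((-220 - 32) + 151) = 5724*(-252 + 151) = 5724*(-101) = -578124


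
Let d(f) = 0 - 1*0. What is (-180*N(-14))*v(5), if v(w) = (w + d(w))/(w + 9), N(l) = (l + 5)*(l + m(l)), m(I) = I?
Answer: -16200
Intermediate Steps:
d(f) = 0 (d(f) = 0 + 0 = 0)
N(l) = 2*l*(5 + l) (N(l) = (l + 5)*(l + l) = (5 + l)*(2*l) = 2*l*(5 + l))
v(w) = w/(9 + w) (v(w) = (w + 0)/(w + 9) = w/(9 + w))
(-180*N(-14))*v(5) = (-360*(-14)*(5 - 14))*(5/(9 + 5)) = (-360*(-14)*(-9))*(5/14) = (-180*252)*(5*(1/14)) = -45360*5/14 = -16200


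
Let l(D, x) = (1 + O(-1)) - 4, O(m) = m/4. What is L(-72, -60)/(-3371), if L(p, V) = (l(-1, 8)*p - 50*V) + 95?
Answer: -3329/3371 ≈ -0.98754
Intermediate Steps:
O(m) = m/4 (O(m) = m*(¼) = m/4)
l(D, x) = -13/4 (l(D, x) = (1 + (¼)*(-1)) - 4 = (1 - ¼) - 4 = ¾ - 4 = -13/4)
L(p, V) = 95 - 50*V - 13*p/4 (L(p, V) = (-13*p/4 - 50*V) + 95 = (-50*V - 13*p/4) + 95 = 95 - 50*V - 13*p/4)
L(-72, -60)/(-3371) = (95 - 50*(-60) - 13/4*(-72))/(-3371) = (95 + 3000 + 234)*(-1/3371) = 3329*(-1/3371) = -3329/3371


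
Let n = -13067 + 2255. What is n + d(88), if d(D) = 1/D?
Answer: -951455/88 ≈ -10812.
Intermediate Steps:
n = -10812
n + d(88) = -10812 + 1/88 = -951455/88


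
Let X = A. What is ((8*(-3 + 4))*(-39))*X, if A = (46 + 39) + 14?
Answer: -30888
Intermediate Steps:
A = 99 (A = 85 + 14 = 99)
X = 99
((8*(-3 + 4))*(-39))*X = ((8*(-3 + 4))*(-39))*99 = ((8*1)*(-39))*99 = (8*(-39))*99 = -312*99 = -30888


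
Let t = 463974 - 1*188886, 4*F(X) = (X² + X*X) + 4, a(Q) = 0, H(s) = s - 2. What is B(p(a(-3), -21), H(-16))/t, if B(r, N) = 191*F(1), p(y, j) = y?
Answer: 191/183392 ≈ 0.0010415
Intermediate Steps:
H(s) = -2 + s
F(X) = 1 + X²/2 (F(X) = ((X² + X*X) + 4)/4 = ((X² + X²) + 4)/4 = (2*X² + 4)/4 = (4 + 2*X²)/4 = 1 + X²/2)
B(r, N) = 573/2 (B(r, N) = 191*(1 + (½)*1²) = 191*(1 + (½)*1) = 191*(1 + ½) = 191*(3/2) = 573/2)
t = 275088 (t = 463974 - 188886 = 275088)
B(p(a(-3), -21), H(-16))/t = (573/2)/275088 = (573/2)*(1/275088) = 191/183392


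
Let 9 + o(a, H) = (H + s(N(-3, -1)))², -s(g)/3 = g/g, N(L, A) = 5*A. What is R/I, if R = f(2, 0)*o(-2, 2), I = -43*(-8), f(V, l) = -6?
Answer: 6/43 ≈ 0.13953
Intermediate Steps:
s(g) = -3 (s(g) = -3*g/g = -3*1 = -3)
I = 344
o(a, H) = -9 + (-3 + H)² (o(a, H) = -9 + (H - 3)² = -9 + (-3 + H)²)
R = 48 (R = -12*(-6 + 2) = -12*(-4) = -6*(-8) = 48)
R/I = 48/344 = 48*(1/344) = 6/43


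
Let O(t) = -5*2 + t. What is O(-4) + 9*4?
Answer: 22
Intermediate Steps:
O(t) = -10 + t
O(-4) + 9*4 = (-10 - 4) + 9*4 = -14 + 36 = 22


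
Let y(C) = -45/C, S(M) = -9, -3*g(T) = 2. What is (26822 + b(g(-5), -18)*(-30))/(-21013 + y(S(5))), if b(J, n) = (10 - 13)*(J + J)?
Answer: -1027/808 ≈ -1.2710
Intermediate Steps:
g(T) = -⅔ (g(T) = -⅓*2 = -⅔)
b(J, n) = -6*J
(26822 + b(g(-5), -18)*(-30))/(-21013 + y(S(5))) = (26822 - 6*(-⅔)*(-30))/(-21013 - 45/(-9)) = (26822 + 4*(-30))/(-21013 - 45*(-⅑)) = (26822 - 120)/(-21013 + 5) = 26702/(-21008) = 26702*(-1/21008) = -1027/808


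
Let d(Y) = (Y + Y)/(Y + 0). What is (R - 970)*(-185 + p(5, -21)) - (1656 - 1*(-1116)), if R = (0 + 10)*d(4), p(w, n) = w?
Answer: 168228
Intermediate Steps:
d(Y) = 2 (d(Y) = (2*Y)/Y = 2)
R = 20 (R = (0 + 10)*2 = 10*2 = 20)
(R - 970)*(-185 + p(5, -21)) - (1656 - 1*(-1116)) = (20 - 970)*(-185 + 5) - (1656 - 1*(-1116)) = -950*(-180) - (1656 + 1116) = 171000 - 1*2772 = 171000 - 2772 = 168228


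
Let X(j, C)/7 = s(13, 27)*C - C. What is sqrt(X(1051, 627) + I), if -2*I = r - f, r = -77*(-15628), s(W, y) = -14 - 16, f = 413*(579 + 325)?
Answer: 3*I*sqrt(61229) ≈ 742.33*I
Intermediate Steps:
f = 373352 (f = 413*904 = 373352)
s(W, y) = -30
X(j, C) = -217*C (X(j, C) = 7*(-30*C - C) = 7*(-31*C) = -217*C)
r = 1203356
I = -415002 (I = -(1203356 - 1*373352)/2 = -(1203356 - 373352)/2 = -1/2*830004 = -415002)
sqrt(X(1051, 627) + I) = sqrt(-217*627 - 415002) = sqrt(-136059 - 415002) = sqrt(-551061) = 3*I*sqrt(61229)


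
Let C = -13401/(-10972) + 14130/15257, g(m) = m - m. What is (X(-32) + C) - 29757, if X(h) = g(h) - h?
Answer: -4975599680483/167399804 ≈ -29723.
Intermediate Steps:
g(m) = 0
X(h) = -h (X(h) = 0 - h = -h)
C = 359493417/167399804 (C = -13401*(-1/10972) + 14130*(1/15257) = 13401/10972 + 14130/15257 = 359493417/167399804 ≈ 2.1475)
(X(-32) + C) - 29757 = (-1*(-32) + 359493417/167399804) - 29757 = (32 + 359493417/167399804) - 29757 = 5716287145/167399804 - 29757 = -4975599680483/167399804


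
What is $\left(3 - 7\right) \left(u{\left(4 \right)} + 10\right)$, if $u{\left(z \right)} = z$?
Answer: $-56$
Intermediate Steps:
$\left(3 - 7\right) \left(u{\left(4 \right)} + 10\right) = \left(3 - 7\right) \left(4 + 10\right) = \left(3 - 7\right) 14 = \left(-4\right) 14 = -56$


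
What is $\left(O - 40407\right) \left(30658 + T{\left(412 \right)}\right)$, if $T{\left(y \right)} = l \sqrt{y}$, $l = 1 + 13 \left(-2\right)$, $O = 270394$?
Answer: $7050941446 - 11499350 \sqrt{103} \approx 6.9342 \cdot 10^{9}$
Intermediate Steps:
$l = -25$ ($l = 1 - 26 = -25$)
$T{\left(y \right)} = - 25 \sqrt{y}$
$\left(O - 40407\right) \left(30658 + T{\left(412 \right)}\right) = \left(270394 - 40407\right) \left(30658 - 25 \sqrt{412}\right) = 229987 \left(30658 - 25 \cdot 2 \sqrt{103}\right) = 229987 \left(30658 - 50 \sqrt{103}\right) = 7050941446 - 11499350 \sqrt{103}$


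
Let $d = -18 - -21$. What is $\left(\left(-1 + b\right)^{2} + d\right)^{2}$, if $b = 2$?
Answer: $16$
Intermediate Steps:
$d = 3$ ($d = -18 + 21 = 3$)
$\left(\left(-1 + b\right)^{2} + d\right)^{2} = \left(\left(-1 + 2\right)^{2} + 3\right)^{2} = \left(1^{2} + 3\right)^{2} = \left(1 + 3\right)^{2} = 4^{2} = 16$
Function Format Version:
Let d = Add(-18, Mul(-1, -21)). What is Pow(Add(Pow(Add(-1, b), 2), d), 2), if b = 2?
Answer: 16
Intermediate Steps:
d = 3 (d = Add(-18, 21) = 3)
Pow(Add(Pow(Add(-1, b), 2), d), 2) = Pow(Add(Pow(Add(-1, 2), 2), 3), 2) = Pow(Add(Pow(1, 2), 3), 2) = Pow(Add(1, 3), 2) = Pow(4, 2) = 16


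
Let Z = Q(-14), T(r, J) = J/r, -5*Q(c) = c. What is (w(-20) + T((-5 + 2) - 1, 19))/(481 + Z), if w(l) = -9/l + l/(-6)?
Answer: -29/14514 ≈ -0.0019981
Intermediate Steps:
Q(c) = -c/5
w(l) = -9/l - l/6 (w(l) = -9/l + l*(-1/6) = -9/l - l/6)
Z = 14/5 (Z = -1/5*(-14) = 14/5 ≈ 2.8000)
(w(-20) + T((-5 + 2) - 1, 19))/(481 + Z) = ((-9/(-20) - 1/6*(-20)) + 19/((-5 + 2) - 1))/(481 + 14/5) = ((-9*(-1/20) + 10/3) + 19/(-3 - 1))/(2419/5) = ((9/20 + 10/3) + 19/(-4))*(5/2419) = (227/60 + 19*(-1/4))*(5/2419) = (227/60 - 19/4)*(5/2419) = -29/30*5/2419 = -29/14514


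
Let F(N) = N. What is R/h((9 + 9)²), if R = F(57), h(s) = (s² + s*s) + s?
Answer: 19/70092 ≈ 0.00027107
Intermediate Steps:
h(s) = s + 2*s² (h(s) = (s² + s²) + s = 2*s² + s = s + 2*s²)
R = 57
R/h((9 + 9)²) = 57/(((9 + 9)²*(1 + 2*(9 + 9)²))) = 57/((18²*(1 + 2*18²))) = 57/((324*(1 + 2*324))) = 57/((324*(1 + 648))) = 57/((324*649)) = 57/210276 = 57*(1/210276) = 19/70092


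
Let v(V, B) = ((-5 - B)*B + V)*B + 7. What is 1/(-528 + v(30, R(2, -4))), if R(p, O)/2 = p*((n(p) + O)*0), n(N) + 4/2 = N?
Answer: -1/521 ≈ -0.0019194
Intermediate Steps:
n(N) = -2 + N
R(p, O) = 0 (R(p, O) = 2*(p*(((-2 + p) + O)*0)) = 2*(p*((-2 + O + p)*0)) = 2*(p*0) = 2*0 = 0)
v(V, B) = 7 + B*(V + B*(-5 - B)) (v(V, B) = (B*(-5 - B) + V)*B + 7 = (V + B*(-5 - B))*B + 7 = B*(V + B*(-5 - B)) + 7 = 7 + B*(V + B*(-5 - B)))
1/(-528 + v(30, R(2, -4))) = 1/(-528 + (7 - 1*0³ - 5*0² + 0*30)) = 1/(-528 + (7 - 1*0 - 5*0 + 0)) = 1/(-528 + (7 + 0 + 0 + 0)) = 1/(-528 + 7) = 1/(-521) = -1/521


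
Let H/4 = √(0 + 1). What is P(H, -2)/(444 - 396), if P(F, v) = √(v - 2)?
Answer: I/24 ≈ 0.041667*I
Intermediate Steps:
H = 4 (H = 4*√(0 + 1) = 4*√1 = 4*1 = 4)
P(F, v) = √(-2 + v)
P(H, -2)/(444 - 396) = √(-2 - 2)/(444 - 396) = √(-4)/48 = (2*I)/48 = I/24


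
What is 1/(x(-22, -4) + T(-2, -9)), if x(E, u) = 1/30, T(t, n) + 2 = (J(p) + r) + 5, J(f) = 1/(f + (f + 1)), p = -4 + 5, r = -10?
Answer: -30/199 ≈ -0.15075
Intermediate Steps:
p = 1
J(f) = 1/(1 + 2*f) (J(f) = 1/(f + (1 + f)) = 1/(1 + 2*f))
T(t, n) = -20/3 (T(t, n) = -2 + ((1/(1 + 2*1) - 10) + 5) = -2 + ((1/(1 + 2) - 10) + 5) = -2 + ((1/3 - 10) + 5) = -2 + ((⅓ - 10) + 5) = -2 + (-29/3 + 5) = -2 - 14/3 = -20/3)
x(E, u) = 1/30
1/(x(-22, -4) + T(-2, -9)) = 1/(1/30 - 20/3) = 1/(-199/30) = -30/199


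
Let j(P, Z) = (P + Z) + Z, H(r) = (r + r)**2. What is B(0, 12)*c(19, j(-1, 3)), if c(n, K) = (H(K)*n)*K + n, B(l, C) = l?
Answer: 0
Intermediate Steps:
H(r) = 4*r**2 (H(r) = (2*r)**2 = 4*r**2)
j(P, Z) = P + 2*Z
c(n, K) = n + 4*n*K**3 (c(n, K) = ((4*K**2)*n)*K + n = (4*n*K**2)*K + n = 4*n*K**3 + n = n + 4*n*K**3)
B(0, 12)*c(19, j(-1, 3)) = 0*(19*(1 + 4*(-1 + 2*3)**3)) = 0*(19*(1 + 4*(-1 + 6)**3)) = 0*(19*(1 + 4*5**3)) = 0*(19*(1 + 4*125)) = 0*(19*(1 + 500)) = 0*(19*501) = 0*9519 = 0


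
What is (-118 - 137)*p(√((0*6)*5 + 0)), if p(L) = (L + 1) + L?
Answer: -255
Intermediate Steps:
p(L) = 1 + 2*L (p(L) = (1 + L) + L = 1 + 2*L)
(-118 - 137)*p(√((0*6)*5 + 0)) = (-118 - 137)*(1 + 2*√((0*6)*5 + 0)) = -255*(1 + 2*√(0*5 + 0)) = -255*(1 + 2*√(0 + 0)) = -255*(1 + 2*√0) = -255*(1 + 2*0) = -255*(1 + 0) = -255*1 = -255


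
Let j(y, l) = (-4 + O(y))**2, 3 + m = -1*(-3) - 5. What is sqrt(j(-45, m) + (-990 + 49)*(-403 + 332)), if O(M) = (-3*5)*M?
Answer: 2*sqrt(129263) ≈ 719.06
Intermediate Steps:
O(M) = -15*M
m = -5 (m = -3 + (-1*(-3) - 5) = -3 + (3 - 5) = -3 - 2 = -5)
j(y, l) = (-4 - 15*y)**2
sqrt(j(-45, m) + (-990 + 49)*(-403 + 332)) = sqrt((4 + 15*(-45))**2 + (-990 + 49)*(-403 + 332)) = sqrt((4 - 675)**2 - 941*(-71)) = sqrt((-671)**2 + 66811) = sqrt(450241 + 66811) = sqrt(517052) = 2*sqrt(129263)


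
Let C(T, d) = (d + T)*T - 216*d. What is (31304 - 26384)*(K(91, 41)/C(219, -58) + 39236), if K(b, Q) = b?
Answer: 3074952149720/15929 ≈ 1.9304e+8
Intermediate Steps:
C(T, d) = -216*d + T*(T + d) (C(T, d) = (T + d)*T - 216*d = T*(T + d) - 216*d = -216*d + T*(T + d))
(31304 - 26384)*(K(91, 41)/C(219, -58) + 39236) = (31304 - 26384)*(91/(219² - 216*(-58) + 219*(-58)) + 39236) = 4920*(91/(47961 + 12528 - 12702) + 39236) = 4920*(91/47787 + 39236) = 4920*(1874970823/47787) = 3074952149720/15929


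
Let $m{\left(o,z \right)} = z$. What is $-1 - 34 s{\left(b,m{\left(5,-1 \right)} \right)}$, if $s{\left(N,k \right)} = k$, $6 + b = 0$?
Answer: $33$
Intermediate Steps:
$b = -6$ ($b = -6 + 0 = -6$)
$-1 - 34 s{\left(b,m{\left(5,-1 \right)} \right)} = -1 - -34 = -1 + 34 = 33$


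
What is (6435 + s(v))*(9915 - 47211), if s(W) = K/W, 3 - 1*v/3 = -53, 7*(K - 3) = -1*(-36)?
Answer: -1680010974/7 ≈ -2.4000e+8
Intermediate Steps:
K = 57/7 (K = 3 + (-1*(-36))/7 = 3 + (⅐)*36 = 3 + 36/7 = 57/7 ≈ 8.1429)
v = 168 (v = 9 - 3*(-53) = 9 + 159 = 168)
s(W) = 57/(7*W)
(6435 + s(v))*(9915 - 47211) = (6435 + (57/7)/168)*(9915 - 47211) = (6435 + (57/7)*(1/168))*(-37296) = (6435 + 19/392)*(-37296) = (2522539/392)*(-37296) = -1680010974/7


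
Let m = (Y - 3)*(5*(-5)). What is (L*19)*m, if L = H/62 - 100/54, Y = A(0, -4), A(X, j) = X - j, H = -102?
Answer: 1390325/837 ≈ 1661.1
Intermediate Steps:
Y = 4 (Y = 0 - 1*(-4) = 0 + 4 = 4)
L = -2927/837 (L = -102/62 - 100/54 = -102*1/62 - 100*1/54 = -51/31 - 50/27 = -2927/837 ≈ -3.4970)
m = -25 (m = (4 - 3)*(5*(-5)) = 1*(-25) = -25)
(L*19)*m = -2927/837*19*(-25) = -55613/837*(-25) = 1390325/837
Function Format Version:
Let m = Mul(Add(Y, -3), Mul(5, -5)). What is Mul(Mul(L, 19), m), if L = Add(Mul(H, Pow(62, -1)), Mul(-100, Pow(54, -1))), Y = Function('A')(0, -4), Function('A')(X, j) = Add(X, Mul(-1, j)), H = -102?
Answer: Rational(1390325, 837) ≈ 1661.1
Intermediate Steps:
Y = 4 (Y = Add(0, Mul(-1, -4)) = Add(0, 4) = 4)
L = Rational(-2927, 837) (L = Add(Mul(-102, Pow(62, -1)), Mul(-100, Pow(54, -1))) = Add(Mul(-102, Rational(1, 62)), Mul(-100, Rational(1, 54))) = Add(Rational(-51, 31), Rational(-50, 27)) = Rational(-2927, 837) ≈ -3.4970)
m = -25 (m = Mul(Add(4, -3), Mul(5, -5)) = Mul(1, -25) = -25)
Mul(Mul(L, 19), m) = Mul(Mul(Rational(-2927, 837), 19), -25) = Mul(Rational(-55613, 837), -25) = Rational(1390325, 837)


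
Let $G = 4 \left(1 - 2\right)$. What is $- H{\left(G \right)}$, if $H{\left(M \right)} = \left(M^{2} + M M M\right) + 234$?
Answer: $-186$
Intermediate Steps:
$G = -4$ ($G = 4 \left(-1\right) = -4$)
$H{\left(M \right)} = 234 + M^{2} + M^{3}$ ($H{\left(M \right)} = \left(M^{2} + M^{2} M\right) + 234 = \left(M^{2} + M^{3}\right) + 234 = 234 + M^{2} + M^{3}$)
$- H{\left(G \right)} = - (234 + \left(-4\right)^{2} + \left(-4\right)^{3}) = - (234 + 16 - 64) = \left(-1\right) 186 = -186$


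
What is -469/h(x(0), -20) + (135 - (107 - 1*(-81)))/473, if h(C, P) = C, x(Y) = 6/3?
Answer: -221943/946 ≈ -234.61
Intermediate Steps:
x(Y) = 2 (x(Y) = 6*(1/3) = 2)
-469/h(x(0), -20) + (135 - (107 - 1*(-81)))/473 = -469/2 + (135 - (107 - 1*(-81)))/473 = -469*1/2 + (135 - (107 + 81))*(1/473) = -469/2 + (135 - 1*188)*(1/473) = -469/2 + (135 - 188)*(1/473) = -469/2 - 53*1/473 = -469/2 - 53/473 = -221943/946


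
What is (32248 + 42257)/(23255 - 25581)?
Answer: -74505/2326 ≈ -32.031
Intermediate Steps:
(32248 + 42257)/(23255 - 25581) = 74505/(-2326) = 74505*(-1/2326) = -74505/2326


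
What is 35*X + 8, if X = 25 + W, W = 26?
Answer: 1793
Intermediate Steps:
X = 51 (X = 25 + 26 = 51)
35*X + 8 = 35*51 + 8 = 1785 + 8 = 1793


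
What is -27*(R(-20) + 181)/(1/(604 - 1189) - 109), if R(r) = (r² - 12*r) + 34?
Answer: 13504725/63766 ≈ 211.79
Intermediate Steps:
R(r) = 34 + r² - 12*r
-27*(R(-20) + 181)/(1/(604 - 1189) - 109) = -27*((34 + (-20)² - 12*(-20)) + 181)/(1/(604 - 1189) - 109) = -27*((34 + 400 + 240) + 181)/(1/(-585) - 109) = -27*(674 + 181)/(-1/585 - 109) = -23085/(-63766/585) = -23085*(-585)/63766 = -27*(-500175/63766) = 13504725/63766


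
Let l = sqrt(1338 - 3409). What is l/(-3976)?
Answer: -I*sqrt(2071)/3976 ≈ -0.011446*I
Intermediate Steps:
l = I*sqrt(2071) (l = sqrt(-2071) = I*sqrt(2071) ≈ 45.508*I)
l/(-3976) = (I*sqrt(2071))/(-3976) = (I*sqrt(2071))*(-1/3976) = -I*sqrt(2071)/3976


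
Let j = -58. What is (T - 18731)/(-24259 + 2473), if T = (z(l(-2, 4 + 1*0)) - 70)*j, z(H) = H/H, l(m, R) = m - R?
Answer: 14729/21786 ≈ 0.67608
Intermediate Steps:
z(H) = 1
T = 4002 (T = (1 - 70)*(-58) = -69*(-58) = 4002)
(T - 18731)/(-24259 + 2473) = (4002 - 18731)/(-24259 + 2473) = -14729/(-21786) = -14729*(-1/21786) = 14729/21786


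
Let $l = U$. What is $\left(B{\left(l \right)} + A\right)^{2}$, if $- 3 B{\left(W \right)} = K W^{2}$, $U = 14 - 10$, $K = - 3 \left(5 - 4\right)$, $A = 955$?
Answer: $942841$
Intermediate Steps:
$K = -3$ ($K = \left(-3\right) 1 = -3$)
$U = 4$ ($U = 14 - 10 = 4$)
$l = 4$
$B{\left(W \right)} = W^{2}$ ($B{\left(W \right)} = - \frac{\left(-3\right) W^{2}}{3} = W^{2}$)
$\left(B{\left(l \right)} + A\right)^{2} = \left(4^{2} + 955\right)^{2} = \left(16 + 955\right)^{2} = 971^{2} = 942841$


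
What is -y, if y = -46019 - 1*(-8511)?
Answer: 37508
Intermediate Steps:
y = -37508 (y = -46019 + 8511 = -37508)
-y = -1*(-37508) = 37508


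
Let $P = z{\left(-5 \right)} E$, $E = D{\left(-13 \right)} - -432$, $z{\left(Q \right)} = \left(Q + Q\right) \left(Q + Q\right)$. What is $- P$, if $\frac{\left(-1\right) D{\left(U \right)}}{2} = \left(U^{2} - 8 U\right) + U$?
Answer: $8800$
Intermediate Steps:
$D{\left(U \right)} = - 2 U^{2} + 14 U$ ($D{\left(U \right)} = - 2 \left(\left(U^{2} - 8 U\right) + U\right) = - 2 \left(U^{2} - 7 U\right) = - 2 U^{2} + 14 U$)
$z{\left(Q \right)} = 4 Q^{2}$ ($z{\left(Q \right)} = 2 Q 2 Q = 4 Q^{2}$)
$E = -88$ ($E = 2 \left(-13\right) \left(7 - -13\right) - -432 = 2 \left(-13\right) \left(7 + 13\right) + 432 = 2 \left(-13\right) 20 + 432 = -520 + 432 = -88$)
$P = -8800$ ($P = 4 \left(-5\right)^{2} \left(-88\right) = 4 \cdot 25 \left(-88\right) = 100 \left(-88\right) = -8800$)
$- P = \left(-1\right) \left(-8800\right) = 8800$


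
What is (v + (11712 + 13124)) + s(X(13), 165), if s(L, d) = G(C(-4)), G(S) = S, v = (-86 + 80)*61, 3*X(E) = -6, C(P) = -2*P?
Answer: 24478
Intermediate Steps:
X(E) = -2 (X(E) = (⅓)*(-6) = -2)
v = -366 (v = -6*61 = -366)
s(L, d) = 8 (s(L, d) = -2*(-4) = 8)
(v + (11712 + 13124)) + s(X(13), 165) = (-366 + (11712 + 13124)) + 8 = (-366 + 24836) + 8 = 24470 + 8 = 24478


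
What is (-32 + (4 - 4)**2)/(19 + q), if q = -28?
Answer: 32/9 ≈ 3.5556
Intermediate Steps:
(-32 + (4 - 4)**2)/(19 + q) = (-32 + (4 - 4)**2)/(19 - 28) = (-32 + 0**2)/(-9) = -(-32 + 0)/9 = -1/9*(-32) = 32/9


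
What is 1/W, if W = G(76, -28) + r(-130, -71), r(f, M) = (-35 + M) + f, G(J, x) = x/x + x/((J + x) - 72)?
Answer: -6/1403 ≈ -0.0042766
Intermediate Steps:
G(J, x) = 1 + x/(-72 + J + x)
r(f, M) = -35 + M + f
W = -1403/6 (W = (-72 + 76 + 2*(-28))/(-72 + 76 - 28) + (-35 - 71 - 130) = (-72 + 76 - 56)/(-24) - 236 = -1/24*(-52) - 236 = 13/6 - 236 = -1403/6 ≈ -233.83)
1/W = 1/(-1403/6) = -6/1403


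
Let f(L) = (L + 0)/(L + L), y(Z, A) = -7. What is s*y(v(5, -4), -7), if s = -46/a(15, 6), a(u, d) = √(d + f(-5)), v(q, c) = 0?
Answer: 322*√26/13 ≈ 126.30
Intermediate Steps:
f(L) = ½ (f(L) = L/((2*L)) = L*(1/(2*L)) = ½)
a(u, d) = √(½ + d) (a(u, d) = √(d + ½) = √(½ + d))
s = -46*√26/13 (s = -46*2/√(2 + 4*6) = -46*2/√(2 + 24) = -46*√26/13 ≈ -18.043)
s*y(v(5, -4), -7) = -46*√26/13*(-7) = 322*√26/13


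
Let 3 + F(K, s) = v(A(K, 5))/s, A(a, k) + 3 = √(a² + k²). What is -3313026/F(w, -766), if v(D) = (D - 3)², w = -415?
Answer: 13845481865217/951711533 + 9516667185*√6890/1903423066 ≈ 14963.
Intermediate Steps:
A(a, k) = -3 + √(a² + k²)
v(D) = (-3 + D)²
F(K, s) = -3 + (-6 + √(25 + K²))²/s (F(K, s) = -3 + (-3 + (-3 + √(K² + 5²)))²/s = -3 + (-3 + (-3 + √(K² + 25)))²/s = -3 + (-3 + (-3 + √(25 + K²)))²/s = -3 + (-6 + √(25 + K²))²/s)
-3313026/F(w, -766) = -3313026/(-3 + (-6 + √(25 + (-415)²))²/(-766)) = -3313026/(-3 - (-6 + √(25 + 172225))²/766) = -3313026/(-3 - (-6 + √172250)²/766) = -3313026/(-3 - (-6 + 5*√6890)²/766)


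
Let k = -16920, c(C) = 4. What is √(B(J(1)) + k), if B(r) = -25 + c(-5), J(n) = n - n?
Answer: I*√16941 ≈ 130.16*I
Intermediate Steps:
J(n) = 0
B(r) = -21 (B(r) = -25 + 4 = -21)
√(B(J(1)) + k) = √(-21 - 16920) = √(-16941) = I*√16941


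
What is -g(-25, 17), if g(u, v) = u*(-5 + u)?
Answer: -750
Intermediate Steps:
-g(-25, 17) = -(-25)*(-5 - 25) = -(-25)*(-30) = -1*750 = -750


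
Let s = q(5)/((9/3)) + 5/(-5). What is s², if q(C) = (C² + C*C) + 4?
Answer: 289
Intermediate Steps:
q(C) = 4 + 2*C² (q(C) = (C² + C²) + 4 = 2*C² + 4 = 4 + 2*C²)
s = 17 (s = (4 + 2*5²)/((9/3)) + 5/(-5) = (4 + 2*25)/((9*(⅓))) + 5*(-⅕) = (4 + 50)/3 - 1 = 54*(⅓) - 1 = 18 - 1 = 17)
s² = 17² = 289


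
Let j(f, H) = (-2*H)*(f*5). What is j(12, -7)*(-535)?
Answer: -449400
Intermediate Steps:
j(f, H) = -10*H*f (j(f, H) = (-2*H)*(5*f) = -10*H*f)
j(12, -7)*(-535) = -10*(-7)*12*(-535) = 840*(-535) = -449400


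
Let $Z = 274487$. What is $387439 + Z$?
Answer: $661926$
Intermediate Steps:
$387439 + Z = 387439 + 274487 = 661926$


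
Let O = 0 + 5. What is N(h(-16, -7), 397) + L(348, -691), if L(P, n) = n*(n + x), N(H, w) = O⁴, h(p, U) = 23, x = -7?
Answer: 482943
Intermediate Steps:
O = 5
N(H, w) = 625 (N(H, w) = 5⁴ = 625)
L(P, n) = n*(-7 + n) (L(P, n) = n*(n - 7) = n*(-7 + n))
N(h(-16, -7), 397) + L(348, -691) = 625 - 691*(-7 - 691) = 625 - 691*(-698) = 625 + 482318 = 482943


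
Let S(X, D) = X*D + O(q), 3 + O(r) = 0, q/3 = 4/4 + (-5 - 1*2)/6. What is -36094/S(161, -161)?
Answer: 18047/12962 ≈ 1.3923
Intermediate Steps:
q = -½ (q = 3*(4/4 + (-5 - 1*2)/6) = 3*(4*(¼) + (-5 - 2)*(⅙)) = 3*(1 - 7*⅙) = 3*(1 - 7/6) = 3*(-⅙) = -½ ≈ -0.50000)
O(r) = -3 (O(r) = -3 + 0 = -3)
S(X, D) = -3 + D*X (S(X, D) = X*D - 3 = D*X - 3 = -3 + D*X)
-36094/S(161, -161) = -36094/(-3 - 161*161) = -36094/(-3 - 25921) = -36094/(-25924) = -36094*(-1/25924) = 18047/12962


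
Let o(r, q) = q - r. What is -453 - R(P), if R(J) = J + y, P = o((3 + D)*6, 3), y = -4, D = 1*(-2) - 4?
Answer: -470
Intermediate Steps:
D = -6 (D = -2 - 4 = -6)
P = 21 (P = 3 - (3 - 6)*6 = 3 - (-3)*6 = 3 - 1*(-18) = 3 + 18 = 21)
R(J) = -4 + J (R(J) = J - 4 = -4 + J)
-453 - R(P) = -453 - (-4 + 21) = -453 - 1*17 = -453 - 17 = -470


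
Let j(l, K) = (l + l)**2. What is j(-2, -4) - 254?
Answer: -238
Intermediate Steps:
j(l, K) = 4*l**2 (j(l, K) = (2*l)**2 = 4*l**2)
j(-2, -4) - 254 = 4*(-2)**2 - 254 = 4*4 - 254 = 16 - 254 = -238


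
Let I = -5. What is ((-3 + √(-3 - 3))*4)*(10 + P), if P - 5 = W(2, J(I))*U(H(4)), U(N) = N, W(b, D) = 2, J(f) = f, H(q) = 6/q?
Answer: -216 + 72*I*√6 ≈ -216.0 + 176.36*I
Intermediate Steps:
P = 8 (P = 5 + 2*(6/4) = 5 + 2*(6*(¼)) = 5 + 2*(3/2) = 5 + 3 = 8)
((-3 + √(-3 - 3))*4)*(10 + P) = ((-3 + √(-3 - 3))*4)*(10 + 8) = ((-3 + √(-6))*4)*18 = ((-3 + I*√6)*4)*18 = (-12 + 4*I*√6)*18 = -216 + 72*I*√6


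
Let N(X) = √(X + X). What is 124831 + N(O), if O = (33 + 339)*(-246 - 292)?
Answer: 124831 + 4*I*√25017 ≈ 1.2483e+5 + 632.67*I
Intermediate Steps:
O = -200136 (O = 372*(-538) = -200136)
N(X) = √2*√X (N(X) = √(2*X) = √2*√X)
124831 + N(O) = 124831 + √2*√(-200136) = 124831 + √2*(2*I*√50034) = 124831 + 4*I*√25017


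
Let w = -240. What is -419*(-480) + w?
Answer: 200880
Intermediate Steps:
-419*(-480) + w = -419*(-480) - 240 = 201120 - 240 = 200880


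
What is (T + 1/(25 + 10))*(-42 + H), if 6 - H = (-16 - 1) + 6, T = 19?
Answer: -3330/7 ≈ -475.71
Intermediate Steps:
H = 17 (H = 6 - ((-16 - 1) + 6) = 6 - (-17 + 6) = 6 - 1*(-11) = 6 + 11 = 17)
(T + 1/(25 + 10))*(-42 + H) = (19 + 1/(25 + 10))*(-42 + 17) = (19 + 1/35)*(-25) = (666/35)*(-25) = -3330/7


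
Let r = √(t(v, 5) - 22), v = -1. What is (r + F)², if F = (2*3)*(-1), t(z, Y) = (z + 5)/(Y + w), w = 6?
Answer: (66 - I*√2618)²/121 ≈ 14.364 - 55.818*I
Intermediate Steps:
t(z, Y) = (5 + z)/(6 + Y) (t(z, Y) = (z + 5)/(Y + 6) = (5 + z)/(6 + Y))
r = I*√2618/11 (r = √((5 - 1)/(6 + 5) - 22) = √(4/11 - 22) = √(-238/11) = I*√2618/11 ≈ 4.6515*I)
F = -6 (F = 6*(-1) = -6)
(r + F)² = (I*√2618/11 - 6)² = (-6 + I*√2618/11)²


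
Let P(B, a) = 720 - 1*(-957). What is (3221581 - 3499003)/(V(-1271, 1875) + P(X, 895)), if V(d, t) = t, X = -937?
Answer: -46237/592 ≈ -78.103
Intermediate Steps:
P(B, a) = 1677 (P(B, a) = 720 + 957 = 1677)
(3221581 - 3499003)/(V(-1271, 1875) + P(X, 895)) = (3221581 - 3499003)/(1875 + 1677) = -277422/3552 = -277422*1/3552 = -46237/592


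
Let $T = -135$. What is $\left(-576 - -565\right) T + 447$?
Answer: $1932$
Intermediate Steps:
$\left(-576 - -565\right) T + 447 = \left(-576 - -565\right) \left(-135\right) + 447 = \left(-576 + 565\right) \left(-135\right) + 447 = \left(-11\right) \left(-135\right) + 447 = 1485 + 447 = 1932$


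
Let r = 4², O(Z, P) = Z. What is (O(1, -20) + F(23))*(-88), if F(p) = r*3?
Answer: -4312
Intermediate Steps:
r = 16
F(p) = 48 (F(p) = 16*3 = 48)
(O(1, -20) + F(23))*(-88) = (1 + 48)*(-88) = 49*(-88) = -4312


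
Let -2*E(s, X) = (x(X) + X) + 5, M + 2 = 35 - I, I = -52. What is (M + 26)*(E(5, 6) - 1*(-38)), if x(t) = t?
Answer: 6549/2 ≈ 3274.5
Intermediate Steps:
M = 85 (M = -2 + (35 - 1*(-52)) = -2 + (35 + 52) = -2 + 87 = 85)
E(s, X) = -5/2 - X (E(s, X) = -((X + X) + 5)/2 = -(2*X + 5)/2 = -(5 + 2*X)/2 = -5/2 - X)
(M + 26)*(E(5, 6) - 1*(-38)) = (85 + 26)*((-5/2 - 1*6) - 1*(-38)) = 111*((-5/2 - 6) + 38) = 111*(-17/2 + 38) = 111*(59/2) = 6549/2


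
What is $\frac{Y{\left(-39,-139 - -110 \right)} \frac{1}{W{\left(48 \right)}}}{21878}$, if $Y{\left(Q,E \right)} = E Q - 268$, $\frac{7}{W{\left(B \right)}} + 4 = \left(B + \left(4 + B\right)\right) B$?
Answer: $\frac{2069474}{76573} \approx 27.026$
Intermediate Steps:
$W{\left(B \right)} = \frac{7}{-4 + B \left(4 + 2 B\right)}$ ($W{\left(B \right)} = \frac{7}{-4 + \left(B + \left(4 + B\right)\right) B} = \frac{7}{-4 + \left(4 + 2 B\right) B} = \frac{7}{-4 + B \left(4 + 2 B\right)}$)
$Y{\left(Q,E \right)} = -268 + E Q$
$\frac{Y{\left(-39,-139 - -110 \right)} \frac{1}{W{\left(48 \right)}}}{21878} = \frac{\left(-268 + \left(-139 - -110\right) \left(-39\right)\right) \frac{1}{\frac{7}{2} \frac{1}{-2 + 48^{2} + 2 \cdot 48}}}{21878} = \frac{-268 + \left(-139 + 110\right) \left(-39\right)}{\frac{7}{2} \frac{1}{-2 + 2304 + 96}} \cdot \frac{1}{21878} = \frac{-268 - -1131}{\frac{7}{2} \cdot \frac{1}{2398}} \cdot \frac{1}{21878} = \frac{-268 + 1131}{\frac{7}{2} \cdot \frac{1}{2398}} \cdot \frac{1}{21878} = \frac{863}{\frac{7}{4796}} \cdot \frac{1}{21878} = 863 \cdot \frac{4796}{7} \cdot \frac{1}{21878} = \frac{4138948}{7} \cdot \frac{1}{21878} = \frac{2069474}{76573}$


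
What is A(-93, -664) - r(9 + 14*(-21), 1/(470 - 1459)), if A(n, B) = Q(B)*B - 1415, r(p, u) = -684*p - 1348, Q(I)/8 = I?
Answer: 3332161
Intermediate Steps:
Q(I) = 8*I
r(p, u) = -1348 - 684*p
A(n, B) = -1415 + 8*B**2 (A(n, B) = (8*B)*B - 1415 = 8*B**2 - 1415 = -1415 + 8*B**2)
A(-93, -664) - r(9 + 14*(-21), 1/(470 - 1459)) = (-1415 + 8*(-664)**2) - (-1348 - 684*(9 + 14*(-21))) = (-1415 + 8*440896) - (-1348 - 684*(9 - 294)) = (-1415 + 3527168) - (-1348 - 684*(-285)) = 3525753 - (-1348 + 194940) = 3525753 - 1*193592 = 3525753 - 193592 = 3332161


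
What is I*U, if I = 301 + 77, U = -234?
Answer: -88452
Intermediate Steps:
I = 378
I*U = 378*(-234) = -88452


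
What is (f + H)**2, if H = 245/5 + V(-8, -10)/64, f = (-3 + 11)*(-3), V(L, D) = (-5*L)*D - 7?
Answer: 1423249/4096 ≈ 347.47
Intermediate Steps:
V(L, D) = -7 - 5*D*L (V(L, D) = -5*D*L - 7 = -7 - 5*D*L)
f = -24 (f = 8*(-3) = -24)
H = 2729/64 (H = 245/5 + (-7 - 5*(-10)*(-8))/64 = 245*(1/5) + (-7 - 400)*(1/64) = 49 - 407*1/64 = 49 - 407/64 = 2729/64 ≈ 42.641)
(f + H)**2 = (-24 + 2729/64)**2 = (1193/64)**2 = 1423249/4096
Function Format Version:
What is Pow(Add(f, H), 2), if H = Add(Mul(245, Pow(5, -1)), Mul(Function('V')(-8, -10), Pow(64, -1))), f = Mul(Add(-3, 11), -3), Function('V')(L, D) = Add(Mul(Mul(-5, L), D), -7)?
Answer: Rational(1423249, 4096) ≈ 347.47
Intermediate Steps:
Function('V')(L, D) = Add(-7, Mul(-5, D, L)) (Function('V')(L, D) = Add(Mul(-5, D, L), -7) = Add(-7, Mul(-5, D, L)))
f = -24 (f = Mul(8, -3) = -24)
H = Rational(2729, 64) (H = Add(Mul(245, Pow(5, -1)), Mul(Add(-7, Mul(-5, -10, -8)), Pow(64, -1))) = Add(Mul(245, Rational(1, 5)), Mul(Add(-7, -400), Rational(1, 64))) = Add(49, Mul(-407, Rational(1, 64))) = Add(49, Rational(-407, 64)) = Rational(2729, 64) ≈ 42.641)
Pow(Add(f, H), 2) = Pow(Add(-24, Rational(2729, 64)), 2) = Pow(Rational(1193, 64), 2) = Rational(1423249, 4096)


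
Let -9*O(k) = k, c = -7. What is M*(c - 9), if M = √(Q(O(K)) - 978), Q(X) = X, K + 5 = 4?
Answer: -16*I*√8801/3 ≈ -500.34*I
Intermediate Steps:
K = -1 (K = -5 + 4 = -1)
O(k) = -k/9
M = I*√8801/3 (M = √(-⅑*(-1) - 978) = √(⅑ - 978) = √(-8801/9) = I*√8801/3 ≈ 31.271*I)
M*(c - 9) = (I*√8801/3)*(-7 - 9) = (I*√8801/3)*(-16) = -16*I*√8801/3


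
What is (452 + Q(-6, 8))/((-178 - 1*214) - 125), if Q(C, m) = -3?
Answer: -449/517 ≈ -0.86847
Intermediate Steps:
(452 + Q(-6, 8))/((-178 - 1*214) - 125) = (452 - 3)/((-178 - 1*214) - 125) = 449/((-178 - 214) - 125) = 449/(-392 - 125) = 449/(-517) = 449*(-1/517) = -449/517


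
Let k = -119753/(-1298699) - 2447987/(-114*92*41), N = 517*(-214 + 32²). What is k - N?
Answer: -5703884820861583/13620755112 ≈ -4.1876e+5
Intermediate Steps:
N = 418770 (N = 517*(-214 + 1024) = 517*810 = 418770)
k = 78797390657/13620755112 (k = -119753*(-1/1298699) - 2447987/((-10488*41)) = 119753/1298699 - 2447987/(-430008) = 119753/1298699 - 2447987*(-1/430008) = 119753/1298699 + 59707/10488 = 78797390657/13620755112 ≈ 5.7851)
k - N = 78797390657/13620755112 - 1*418770 = 78797390657/13620755112 - 418770 = -5703884820861583/13620755112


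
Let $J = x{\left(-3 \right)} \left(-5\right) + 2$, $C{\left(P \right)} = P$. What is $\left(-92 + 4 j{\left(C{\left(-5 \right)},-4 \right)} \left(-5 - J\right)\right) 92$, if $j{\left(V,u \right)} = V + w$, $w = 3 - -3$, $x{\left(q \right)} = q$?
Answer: $-16560$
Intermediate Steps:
$w = 6$ ($w = 3 + 3 = 6$)
$j{\left(V,u \right)} = 6 + V$ ($j{\left(V,u \right)} = V + 6 = 6 + V$)
$J = 17$ ($J = \left(-3\right) \left(-5\right) + 2 = 15 + 2 = 17$)
$\left(-92 + 4 j{\left(C{\left(-5 \right)},-4 \right)} \left(-5 - J\right)\right) 92 = \left(-92 + 4 \left(6 - 5\right) \left(-5 - 17\right)\right) 92 = \left(-92 + 4 \cdot 1 \left(-5 - 17\right)\right) 92 = \left(-92 + 4 \left(-22\right)\right) 92 = \left(-92 - 88\right) 92 = \left(-180\right) 92 = -16560$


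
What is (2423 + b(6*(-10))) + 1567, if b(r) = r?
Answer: 3930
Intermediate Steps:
(2423 + b(6*(-10))) + 1567 = (2423 + 6*(-10)) + 1567 = (2423 - 60) + 1567 = 2363 + 1567 = 3930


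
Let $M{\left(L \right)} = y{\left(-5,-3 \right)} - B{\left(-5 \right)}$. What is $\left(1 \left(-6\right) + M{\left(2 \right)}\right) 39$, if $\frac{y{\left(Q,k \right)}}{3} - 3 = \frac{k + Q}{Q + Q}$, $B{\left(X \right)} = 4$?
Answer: $\frac{273}{5} \approx 54.6$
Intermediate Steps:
$y{\left(Q,k \right)} = 9 + \frac{3 \left(Q + k\right)}{2 Q}$ ($y{\left(Q,k \right)} = 9 + 3 \frac{k + Q}{Q + Q} = 9 + 3 \frac{Q + k}{2 Q} = 9 + \frac{3 \left(Q + k\right)}{2 Q}$)
$M{\left(L \right)} = \frac{37}{5}$ ($M{\left(L \right)} = \frac{3 \left(-3 + 7 \left(-5\right)\right)}{2 \left(-5\right)} - 4 = \frac{3}{2} \left(- \frac{1}{5}\right) \left(-3 - 35\right) - 4 = \frac{3}{2} \left(- \frac{1}{5}\right) \left(-38\right) - 4 = \frac{57}{5} - 4 = \frac{37}{5}$)
$\left(1 \left(-6\right) + M{\left(2 \right)}\right) 39 = \left(1 \left(-6\right) + \frac{37}{5}\right) 39 = \left(-6 + \frac{37}{5}\right) 39 = \frac{7}{5} \cdot 39 = \frac{273}{5}$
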